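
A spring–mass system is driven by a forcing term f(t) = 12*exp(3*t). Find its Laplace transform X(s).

X(s) = 12/(s - 3)

L{12} = 12/s.
By the first shifting theorem, multiplying by e^(3t) replaces s with s - 3.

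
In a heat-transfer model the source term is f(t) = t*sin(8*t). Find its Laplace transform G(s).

L{sin(8t)} = 8/(s^2 + 64).
Then apply L{t·g(t)} = -d/ds[H(s)] with H(s) = 8/(s^2 + 64):
differentiating 1 time and applying the sign gives 16*s/(s^2 + 64)^2.

G(s) = 16*s/(s^2 + 64)^2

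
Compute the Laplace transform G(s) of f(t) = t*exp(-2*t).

G(s) = (s + 2)^(-2)

L{e^(-2t)} = 1/(s + 2).
Then apply L{t·g(t)} = -d/ds[H(s)] with H(s) = 1/(s + 2):
differentiating 1 time and applying the sign gives (s + 2)^(-2).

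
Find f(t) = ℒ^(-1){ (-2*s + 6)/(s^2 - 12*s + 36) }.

Factor the denominator: s^2 - 12*s + 36 = (s - 6)^2.
Partial fraction decomposition gives [-2/(s - 6)] + [-6/(s - 6)^2].
Invert each term: -2/(s - 6) ↔ -2e^(6t); -6/(s - 6)^2 ↔ -6t·e^(6t).

f(t) = -6*t*exp(6*t) - 2*exp(6*t)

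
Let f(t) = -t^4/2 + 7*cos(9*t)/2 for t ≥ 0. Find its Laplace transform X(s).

X(s) = 7*s/(2*(s^2 + 81)) - 12/s^5

By linearity of the Laplace transform, transform each term separately.
(7/2)·[L{cos(9t)} = s/(s^2 + 81)]; (-1/2)·[L{t^4} = 4!/s^5 = 24/s^5].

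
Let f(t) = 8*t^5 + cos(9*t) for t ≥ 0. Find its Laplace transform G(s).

G(s) = s/(s^2 + 81) + 960/s^6

By linearity of the Laplace transform, transform each term separately.
L{cos(9t)} = s/(s^2 + 81); (8)·[L{t^5} = 5!/s^6 = 120/s^6].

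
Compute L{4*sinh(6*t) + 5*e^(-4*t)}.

Apply the Laplace transform termwise.
(5)·[L{e^(-4t)} = 1/(s + 4)]; (4)·[L{sinh(6t)} = 6/(s^2 - 36)].

24/(s^2 - 36) + 5/(s + 4)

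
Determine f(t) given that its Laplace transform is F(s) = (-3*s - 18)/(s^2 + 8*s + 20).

f(t) = -3*exp(-4*t)*sin(2*t) - 3*exp(-4*t)*cos(2*t)

Complete the square in the denominator: s^2 + 8*s + 20 = (s + 4)^2 + 2^2.
Split the numerator to match: -3*s - 18 = -3·(s + 4) - 3·2.
Invert each term: -3·(s + 4)/((s + 4)^2 + 4) ↔ -3e^(-4t)cos(2t); -3·2/((s + 4)^2 + 4) ↔ -3e^(-4t)sin(2t).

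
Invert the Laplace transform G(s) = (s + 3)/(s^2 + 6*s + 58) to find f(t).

Rewrite the denominator: s^2 + 6*s + 58 = (s + 3)^2 + 49.
The form in (s + 3) signals a first-shifting-theorem factor e^(-3t).
Since L{cos(7t)} = s/(s^2 + 49), the inverse is e^(-3*t)*cos(7*t).

f(t) = exp(-3*t)*cos(7*t)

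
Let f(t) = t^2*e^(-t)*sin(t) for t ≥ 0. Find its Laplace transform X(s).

L{sin(t)} = 1/(s^2 + 1).
Multiplying by e^(-t) shifts s → s + 1, so L{e^(-t)*sin(t)} = 1/((s + 1)^2 + 1).
Then apply L{t^2·g(t)} = (-1)^2 d^2/ds^2[G(s)] with G(s) = 1/((s + 1)^2 + 1):
differentiating 2 times and applying the sign gives 2*(3*s^2 + 6*s + 2)/(s^2 + 2*s + 2)^3.

X(s) = 2*(3*s^2 + 6*s + 2)/(s^2 + 2*s + 2)^3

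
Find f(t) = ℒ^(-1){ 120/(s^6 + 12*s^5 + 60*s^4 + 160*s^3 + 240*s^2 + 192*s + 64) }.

f(t) = t^5*exp(-2*t)

Rewrite the denominator: s^6 + 12*s^5 + 60*s^4 + 160*s^3 + 240*s^2 + 192*s + 64 = (s + 2)^6.
The form in (s + 2) signals a first-shifting-theorem factor e^(-2t).
Since L{t^5} = 5!/s^6 = 120/s^6, the inverse is t^5*e^(-2*t).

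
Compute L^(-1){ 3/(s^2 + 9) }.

sin(3*t)

Since L{sin(3t)} = 3/(s^2 + 9), the inverse is sin(3*t).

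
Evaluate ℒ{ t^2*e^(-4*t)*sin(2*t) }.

4*(3*s^2 + 24*s + 44)/(s^2 + 8*s + 20)^3

L{sin(2t)} = 2/(s^2 + 4).
Multiplying by e^(-4t) shifts s → s + 4, so L{e^(-4*t)*sin(2*t)} = 2/((s + 4)^2 + 4).
Then apply L{t^2·g(t)} = (-1)^2 d^2/ds^2[H(s)] with H(s) = 2/((s + 4)^2 + 4):
differentiating 2 times and applying the sign gives 4*(3*s^2 + 24*s + 44)/(s^2 + 8*s + 20)^3.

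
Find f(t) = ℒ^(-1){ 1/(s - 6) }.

Since L{e^(6t)} = 1/(s - 6), the inverse is e^(6*t).

f(t) = exp(6*t)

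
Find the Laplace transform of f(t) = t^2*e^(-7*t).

L{e^(-7t)} = 1/(s + 7).
Then apply L{t^2·g(t)} = (-1)^2 d^2/ds^2[G(s)] with G(s) = 1/(s + 7):
differentiating 2 times and applying the sign gives 2/(s + 7)^3.

2/(s + 7)^3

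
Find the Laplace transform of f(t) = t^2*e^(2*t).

2/(s - 2)^3

L{e^(2t)} = 1/(s - 2).
Then apply L{t^2·g(t)} = (-1)^2 d^2/ds^2[G(s)] with G(s) = 1/(s - 2):
differentiating 2 times and applying the sign gives 2/(s - 2)^3.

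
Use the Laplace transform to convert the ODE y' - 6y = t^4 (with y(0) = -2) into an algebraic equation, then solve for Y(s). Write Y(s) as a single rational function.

Y(s) = (-2*s^5 + 24)/(s^6 - 6*s^5)

Transform both sides with L{·}.
Using L{y'} = sY - y(0) = sY - (-2), the left side becomes (s - 6)Y - (-2).
The right side is L{t^4} = 24/s^5.
So (s - 6)Y = 24/s^5 + (-2).
Divide through and combine into a single rational function.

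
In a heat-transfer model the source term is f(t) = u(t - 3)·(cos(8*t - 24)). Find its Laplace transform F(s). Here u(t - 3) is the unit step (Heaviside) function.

F(s) = s*exp(-3*s)/(s^2 + 64)

By the second shifting theorem, L{u(t - c)·g(t - c)} = e^(-cs)·G(s) with c = 3 and G(s) = L{g(t)}.
L{cos(8t)} = s/(s^2 + 64).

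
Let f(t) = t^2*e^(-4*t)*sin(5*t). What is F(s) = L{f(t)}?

F(s) = 10*(3*s^2 + 24*s + 23)/(s^2 + 8*s + 41)^3

L{sin(5t)} = 5/(s^2 + 25).
Multiplying by e^(-4t) shifts s → s + 4, so L{e^(-4*t)*sin(5*t)} = 5/((s + 4)^2 + 25).
Then apply L{t^2·g(t)} = (-1)^2 d^2/ds^2[G(s)] with G(s) = 5/((s + 4)^2 + 25):
differentiating 2 times and applying the sign gives 10*(3*s^2 + 24*s + 23)/(s^2 + 8*s + 41)^3.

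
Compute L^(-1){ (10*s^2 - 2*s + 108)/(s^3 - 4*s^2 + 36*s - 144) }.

5*exp(4*t) + 3*sin(6*t) + 5*cos(6*t)

Factor the denominator: s^3 - 4*s^2 + 36*s - 144 = (s - 4)*(s^2 + 36).
Partial fraction decomposition gives [5/(s - 4)] + [5*s/(s^2 + 36)] + [18/(s^2 + 36)].
Invert each term: 5/(s - 4) ↔ 5e^(4t); 5·s/(s^2 + 36) ↔ 5cos(6t); 3·6/(s^2 + 36) ↔ 3sin(6t).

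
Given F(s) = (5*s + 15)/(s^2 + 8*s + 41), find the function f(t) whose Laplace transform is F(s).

f(t) = -exp(-4*t)*sin(5*t) + 5*exp(-4*t)*cos(5*t)

Complete the square in the denominator: s^2 + 8*s + 41 = (s + 4)^2 + 5^2.
Split the numerator to match: 5*s + 15 = 5·(s + 4) - 1·5.
Invert each term: 5·(s + 4)/((s + 4)^2 + 25) ↔ 5e^(-4t)cos(5t); -1·5/((s + 4)^2 + 25) ↔ -e^(-4t)sin(5t).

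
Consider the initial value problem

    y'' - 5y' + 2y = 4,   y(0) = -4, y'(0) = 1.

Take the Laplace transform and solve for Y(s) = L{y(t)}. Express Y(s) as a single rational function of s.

Y(s) = (-4*s^2 + 21*s + 4)/(s^3 - 5*s^2 + 2*s)

Apply the Laplace transform to the equation.
The derivative rules (L{y''} = s^2 Y - s·y(0) - y'(0) and L{y'} = sY - y(0), with y(0) = -4, y'(0) = 1) turn the left side into (s^2 - 5*s + 2)Y - (-4*s + 21).
The right side is L{4} = 4/s.
So (s^2 - 5*s + 2)Y = 4/s + (-4*s + 21).
Isolate Y and clear denominators.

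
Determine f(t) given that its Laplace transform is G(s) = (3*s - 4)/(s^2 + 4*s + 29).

f(t) = -2*exp(-2*t)*sin(5*t) + 3*exp(-2*t)*cos(5*t)

Complete the square in the denominator: s^2 + 4*s + 29 = (s + 2)^2 + 5^2.
Split the numerator to match: 3*s - 4 = 3·(s + 2) - 2·5.
Invert each term: 3·(s + 2)/((s + 2)^2 + 25) ↔ 3e^(-2t)cos(5t); -2·5/((s + 2)^2 + 25) ↔ -2e^(-2t)sin(5t).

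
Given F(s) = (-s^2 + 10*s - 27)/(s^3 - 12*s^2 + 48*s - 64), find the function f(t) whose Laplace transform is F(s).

f(t) = -3*t^2*exp(4*t)/2 + 2*t*exp(4*t) - exp(4*t)

Factor the denominator: s^3 - 12*s^2 + 48*s - 64 = (s - 4)^3.
Partial fraction decomposition gives [-1/(s - 4)] + [2/(s - 4)^2] + [-3/(s - 4)^3].
Invert each term: -1/(s - 4) ↔ -e^(4t); 2/(s - 4)^2 ↔ 2t·e^(4t); -3/(s - 4)^3 ↔ (-3/2)t^2·e^(4t).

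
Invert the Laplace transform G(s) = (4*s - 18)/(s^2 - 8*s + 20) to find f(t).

f(t) = -exp(4*t)*sin(2*t) + 4*exp(4*t)*cos(2*t)

Complete the square in the denominator: s^2 - 8*s + 20 = (s - 4)^2 + 2^2.
Split the numerator to match: 4*s - 18 = 4·(s - 4) - 1·2.
Invert each term: 4·(s - 4)/((s - 4)^2 + 4) ↔ 4e^(4t)cos(2t); -1·2/((s - 4)^2 + 4) ↔ -e^(4t)sin(2t).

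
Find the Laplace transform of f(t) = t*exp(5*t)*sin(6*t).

L{sin(6t)} = 6/(s^2 + 36).
Multiplying by e^(5t) shifts s → s - 5, so L{exp(5*t)*sin(6*t)} = 6/((s - 5)^2 + 36).
Then apply L{t·g(t)} = -d/ds[G(s)] with G(s) = 6/((s - 5)^2 + 36):
differentiating 1 time and applying the sign gives 12*(s - 5)/(s^2 - 10*s + 61)^2.

12*(s - 5)/(s^2 - 10*s + 61)^2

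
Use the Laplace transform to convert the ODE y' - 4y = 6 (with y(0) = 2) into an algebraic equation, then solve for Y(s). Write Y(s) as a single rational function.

Y(s) = (2*s + 6)/(s^2 - 4*s)

Laplace-transform each side.
Using L{y'} = sY - y(0) = sY - 2, the left side becomes (s - 4)Y - (2).
The right side is L{6} = 6/s.
So (s - 4)Y = 6/s + (2).
Solve for Y(s) and write it as one ratio of polynomials.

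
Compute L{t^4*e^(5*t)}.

24/(s - 5)^5

L{t^4} = 4!/s^5 = 24/s^5.
By the first shifting theorem, multiplying by e^(5t) replaces s with s - 5.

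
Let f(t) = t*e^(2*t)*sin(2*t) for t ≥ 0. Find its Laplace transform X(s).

L{sin(2t)} = 2/(s^2 + 4).
Multiplying by e^(2t) shifts s → s - 2, so L{e^(2*t)*sin(2*t)} = 2/((s - 2)^2 + 4).
Then apply L{t·g(t)} = -d/ds[G(s)] with G(s) = 2/((s - 2)^2 + 4):
differentiating 1 time and applying the sign gives 4*(s - 2)/(s^2 - 4*s + 8)^2.

X(s) = 4*(s - 2)/(s^2 - 4*s + 8)^2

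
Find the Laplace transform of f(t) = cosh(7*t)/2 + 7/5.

s/(2*(s^2 - 49)) + 7/(5*s)

Apply the Laplace transform termwise.
(1/2)·[L{cosh(7t)} = s/(s^2 - 49)]; L{7/5} = (7/5)/s.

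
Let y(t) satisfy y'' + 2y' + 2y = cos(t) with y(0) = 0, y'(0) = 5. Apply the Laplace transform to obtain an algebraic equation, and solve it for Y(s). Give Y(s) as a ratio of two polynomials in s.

Laplace-transform each side.
Using L{y''} = s^2 Y - s·y(0) - y'(0) and L{y'} = sY - y(0), with y(0) = 0, y'(0) = 5, the left side becomes (s^2 + 2*s + 2)Y - (5).
The right side is L{cos(t)} = s/(s^2 + 1).
So (s^2 + 2*s + 2)Y = s/(s^2 + 1) + (5).
Isolate Y and clear denominators.

Y(s) = (5*s^2 + s + 5)/(s^4 + 2*s^3 + 3*s^2 + 2*s + 2)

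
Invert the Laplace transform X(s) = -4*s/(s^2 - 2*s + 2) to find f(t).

f(t) = -4*exp(t)*sin(t) - 4*exp(t)*cos(t)

Complete the square in the denominator: s^2 - 2*s + 2 = (s - 1)^2 + 1^2.
Split the numerator to match: -4*s = -4·(s - 1) - 4·1.
Invert each term: -4·(s - 1)/((s - 1)^2 + 1) ↔ -4e^(t)cos(t); -4·1/((s - 1)^2 + 1) ↔ -4e^(t)sin(t).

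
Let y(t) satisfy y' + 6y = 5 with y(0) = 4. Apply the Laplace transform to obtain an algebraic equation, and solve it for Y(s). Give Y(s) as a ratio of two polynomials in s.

Y(s) = (4*s + 5)/(s^2 + 6*s)

Transform both sides with L{·}.
With L{y'} = sY - y(0) = sY - 4: the LHS transforms to (s + 6)Y - (4).
The right side is L{5} = 5/s.
So (s + 6)Y = 5/s + (4).
Isolate Y and clear denominators.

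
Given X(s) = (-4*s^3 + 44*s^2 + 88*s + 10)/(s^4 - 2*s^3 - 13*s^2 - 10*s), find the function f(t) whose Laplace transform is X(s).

Factor the denominator: s^4 - 2*s^3 - 13*s^2 - 10*s = s*(s - 5)*(s + 1)*(s + 2).
Partial fraction decomposition gives [-3/(s + 2)] + [-5/(s + 1)] + [-1/s] + [5/(s - 5)].
Invert each term: -3/(s + 2) ↔ -3e^(-2t); -5/(s + 1) ↔ -5e^(-t); -1/(s - 0) ↔ -e^(0t); 5/(s - 5) ↔ 5e^(5t).

f(t) = 5*exp(5*t) - 1 - 5*exp(-t) - 3*exp(-2*t)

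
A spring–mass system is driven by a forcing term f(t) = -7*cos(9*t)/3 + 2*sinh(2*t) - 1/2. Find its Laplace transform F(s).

F(s) = -7*s/(3*(s^2 + 81)) + 4/(s^2 - 4) - 1/(2*s)

By linearity of the Laplace transform, transform each term separately.
L{-1/2} = (-1/2)/s; (-7/3)·[L{cos(9t)} = s/(s^2 + 81)]; (2)·[L{sinh(2t)} = 2/(s^2 - 4)].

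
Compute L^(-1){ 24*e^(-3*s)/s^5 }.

Heaviside(t - 3)*((t - 3)^4)

The factor e^(-3s) signals a time shift by c = 3 (second shifting theorem).
L{t^4} = 4!/s^5 = 24/s^5, so L^-1{24/s^5} = t^4.
Hence the inverse is u(t - 3) times that function evaluated at t - 3.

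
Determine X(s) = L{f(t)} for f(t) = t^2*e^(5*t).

L{e^(5t)} = 1/(s - 5).
Then apply L{t^2·g(t)} = (-1)^2 d^2/ds^2[G(s)] with G(s) = 1/(s - 5):
differentiating 2 times and applying the sign gives 2/(s - 5)^3.

X(s) = 2/(s - 5)^3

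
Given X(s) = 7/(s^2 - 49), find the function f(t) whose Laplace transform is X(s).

Since L{sinh(7t)} = 7/(s^2 - 49), the inverse is sinh(7*t).

f(t) = sinh(7*t)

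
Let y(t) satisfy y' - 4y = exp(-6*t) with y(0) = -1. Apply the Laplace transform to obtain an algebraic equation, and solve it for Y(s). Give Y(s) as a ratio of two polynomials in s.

Transform both sides with L{·}.
Using L{y'} = sY - y(0) = sY - (-1), the left side becomes (s - 4)Y - (-1).
The right side is L{exp(-6*t)} = 1/(s + 6).
So (s - 4)Y = 1/(s + 6) + (-1).
Solve for Y(s) and write it as one ratio of polynomials.

Y(s) = (-s - 5)/(s^2 + 2*s - 24)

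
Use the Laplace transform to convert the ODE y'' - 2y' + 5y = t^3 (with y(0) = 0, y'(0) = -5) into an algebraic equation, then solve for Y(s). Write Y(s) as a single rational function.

Y(s) = (-5*s^4 + 6)/(s^6 - 2*s^5 + 5*s^4)

Take the Laplace transform of both sides.
The derivative rules (L{y''} = s^2 Y - s·y(0) - y'(0) and L{y'} = sY - y(0), with y(0) = 0, y'(0) = -5) turn the left side into (s^2 - 2*s + 5)Y - (-5).
The right side is L{t^3} = 6/s^4.
So (s^2 - 2*s + 5)Y = 6/s^4 + (-5).
Solve for Y(s) and write it as one ratio of polynomials.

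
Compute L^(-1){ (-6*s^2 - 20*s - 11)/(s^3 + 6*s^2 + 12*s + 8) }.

Factor the denominator: s^3 + 6*s^2 + 12*s + 8 = (s + 2)^3.
Partial fraction decomposition gives [-6/(s + 2)] + [4/(s + 2)^2] + [5/(s + 2)^3].
Invert each term: -6/(s + 2) ↔ -6e^(-2t); 4/(s + 2)^2 ↔ 4t·e^(-2t); 5/(s + 2)^3 ↔ (5/2)t^2·e^(-2t).

5*t^2*exp(-2*t)/2 + 4*t*exp(-2*t) - 6*exp(-2*t)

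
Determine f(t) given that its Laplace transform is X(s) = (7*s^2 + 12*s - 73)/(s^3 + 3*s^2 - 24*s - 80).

f(t) = t*exp(-4*t) + 2*exp(5*t) + 5*exp(-4*t)

Factor the denominator: s^3 + 3*s^2 - 24*s - 80 = (s - 5)*(s + 4)^2.
Partial fraction decomposition gives [5/(s + 4)] + [(s + 4)^(-2)] + [2/(s - 5)].
Invert each term: 5/(s + 4) ↔ 5e^(-4t); 1/(s + 4)^2 ↔ t·e^(-4t); 2/(s - 5) ↔ 2e^(5t).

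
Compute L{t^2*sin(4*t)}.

8*(3*s^2 - 16)/(s^2 + 16)^3

L{sin(4t)} = 4/(s^2 + 16).
Then apply L{t^2·g(t)} = (-1)^2 d^2/ds^2[G(s)] with G(s) = 4/(s^2 + 16):
differentiating 2 times and applying the sign gives 8*(3*s^2 - 16)/(s^2 + 16)^3.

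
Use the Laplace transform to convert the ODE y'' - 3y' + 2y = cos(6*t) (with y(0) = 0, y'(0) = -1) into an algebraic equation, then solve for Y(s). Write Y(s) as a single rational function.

Apply the Laplace transform to the equation.
With L{y''} = s^2 Y - s·y(0) - y'(0) and L{y'} = sY - y(0), with y(0) = 0, y'(0) = -1: the LHS transforms to (s^2 - 3*s + 2)Y - (-1).
The right side is L{cos(6*t)} = s/(s^2 + 36).
So (s^2 - 3*s + 2)Y = s/(s^2 + 36) + (-1).
Isolate Y and clear denominators.

Y(s) = (-s^2 + s - 36)/(s^4 - 3*s^3 + 38*s^2 - 108*s + 72)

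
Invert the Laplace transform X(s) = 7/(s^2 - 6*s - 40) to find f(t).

Rewrite the denominator: s^2 - 6*s - 40 = (s - 3)^2 - 49.
The form in (s - 3) signals a first-shifting-theorem factor e^(3t).
Since L{sinh(7t)} = 7/(s^2 - 49), the inverse is e^(3*t)*sinh(7*t).

f(t) = exp(3*t)*sinh(7*t)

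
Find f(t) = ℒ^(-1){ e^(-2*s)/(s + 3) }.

The factor e^(-2s) signals a time shift by c = 2 (second shifting theorem).
L{e^(-3t)} = 1/(s + 3), so L^-1{1/(s + 3)} = e^(-3*t).
Hence the inverse is u(t - 2) times that function evaluated at t - 2.

f(t) = Heaviside(t - 2)*(exp(-3*t + 6))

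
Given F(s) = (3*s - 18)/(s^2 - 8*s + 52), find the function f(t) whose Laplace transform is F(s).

f(t) = -exp(4*t)*sin(6*t) + 3*exp(4*t)*cos(6*t)

Complete the square in the denominator: s^2 - 8*s + 52 = (s - 4)^2 + 6^2.
Split the numerator to match: 3*s - 18 = 3·(s - 4) - 1·6.
Invert each term: 3·(s - 4)/((s - 4)^2 + 36) ↔ 3e^(4t)cos(6t); -1·6/((s - 4)^2 + 36) ↔ -e^(4t)sin(6t).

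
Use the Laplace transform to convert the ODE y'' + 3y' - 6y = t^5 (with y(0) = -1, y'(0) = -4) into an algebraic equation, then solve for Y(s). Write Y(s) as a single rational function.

Y(s) = (-s^7 - 7*s^6 + 120)/(s^8 + 3*s^7 - 6*s^6)

Take the Laplace transform of both sides.
With L{y''} = s^2 Y - s·y(0) - y'(0) and L{y'} = sY - y(0), with y(0) = -1, y'(0) = -4: the LHS transforms to (s^2 + 3*s - 6)Y - (-s - 7).
The right side is L{t^5} = 120/s^6.
So (s^2 + 3*s - 6)Y = 120/s^6 + (-s - 7).
Isolate Y and clear denominators.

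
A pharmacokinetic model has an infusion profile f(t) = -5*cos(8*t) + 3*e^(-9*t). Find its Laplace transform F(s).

F(s) = -5*s/(s^2 + 64) + 3/(s + 9)

The transform is linear, so treat each term independently.
(-5)·[L{cos(8t)} = s/(s^2 + 64)]; (3)·[L{e^(-9t)} = 1/(s + 9)].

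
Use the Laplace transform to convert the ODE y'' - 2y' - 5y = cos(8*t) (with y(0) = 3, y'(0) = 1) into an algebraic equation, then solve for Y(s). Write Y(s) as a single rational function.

Y(s) = (3*s^3 - 5*s^2 + 193*s - 320)/(s^4 - 2*s^3 + 59*s^2 - 128*s - 320)

Apply the Laplace transform to the equation.
With L{y''} = s^2 Y - s·y(0) - y'(0) and L{y'} = sY - y(0), with y(0) = 3, y'(0) = 1: the LHS transforms to (s^2 - 2*s - 5)Y - (3*s - 5).
The right side is L{cos(8*t)} = s/(s^2 + 64).
So (s^2 - 2*s - 5)Y = s/(s^2 + 64) + (3*s - 5).
Isolate Y and clear denominators.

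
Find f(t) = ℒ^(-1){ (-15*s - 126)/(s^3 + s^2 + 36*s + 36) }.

Factor the denominator: s^3 + s^2 + 36*s + 36 = (s + 1)*(s^2 + 36).
Partial fraction decomposition gives [-3/(s + 1)] + [3*s/(s^2 + 36)] + [-18/(s^2 + 36)].
Invert each term: -3/(s + 1) ↔ -3e^(-t); 3·s/(s^2 + 36) ↔ 3cos(6t); -3·6/(s^2 + 36) ↔ -3sin(6t).

f(t) = -3*sin(6*t) + 3*cos(6*t) - 3*exp(-t)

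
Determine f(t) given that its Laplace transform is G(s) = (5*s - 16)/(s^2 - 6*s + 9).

Factor the denominator: s^2 - 6*s + 9 = (s - 3)^2.
Partial fraction decomposition gives [5/(s - 3)] + [-1/(s - 3)^2].
Invert each term: 5/(s - 3) ↔ 5e^(3t); -1/(s - 3)^2 ↔ -t·e^(3t).

f(t) = -t*exp(3*t) + 5*exp(3*t)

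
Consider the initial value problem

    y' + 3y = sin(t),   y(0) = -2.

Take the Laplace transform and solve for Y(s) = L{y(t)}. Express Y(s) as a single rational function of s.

Transform both sides with L{·}.
With L{y'} = sY - y(0) = sY - (-2): the LHS transforms to (s + 3)Y - (-2).
The right side is L{sin(t)} = 1/(s^2 + 1).
So (s + 3)Y = 1/(s^2 + 1) + (-2).
Isolate Y and clear denominators.

Y(s) = (-2*s^2 - 1)/(s^3 + 3*s^2 + s + 3)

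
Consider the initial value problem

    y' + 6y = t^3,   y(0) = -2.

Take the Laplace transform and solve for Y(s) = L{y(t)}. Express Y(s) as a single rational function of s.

Y(s) = (-2*s^4 + 6)/(s^5 + 6*s^4)

Take the Laplace transform of both sides.
Using L{y'} = sY - y(0) = sY - (-2), the left side becomes (s + 6)Y - (-2).
The right side is L{t^3} = 6/s^4.
So (s + 6)Y = 6/s^4 + (-2).
Divide through and combine into a single rational function.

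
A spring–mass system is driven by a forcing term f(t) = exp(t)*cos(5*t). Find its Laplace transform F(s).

L{cos(5t)} = s/(s^2 + 25).
By the first shifting theorem, multiplying by e^(t) replaces s with s - 1.

F(s) = (s - 1)/((s - 1)^2 + 25)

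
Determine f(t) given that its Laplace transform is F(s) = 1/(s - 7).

f(t) = exp(7*t)

Since L{e^(7t)} = 1/(s - 7), the inverse is e^(7*t).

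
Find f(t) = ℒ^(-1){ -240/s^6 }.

f(t) = -2*t^5

Since L{t^5} = 5!/s^6 = 120/s^6, the inverse is t^5, scaled by -2.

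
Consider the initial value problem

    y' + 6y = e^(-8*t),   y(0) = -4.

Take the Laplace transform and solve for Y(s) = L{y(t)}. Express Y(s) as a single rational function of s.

Y(s) = (-4*s - 31)/(s^2 + 14*s + 48)

Transform both sides with L{·}.
The derivative rules (L{y'} = sY - y(0) = sY - (-4)) turn the left side into (s + 6)Y - (-4).
The right side is L{e^(-8*t)} = 1/(s + 8).
So (s + 6)Y = 1/(s + 8) + (-4).
Isolate Y and clear denominators.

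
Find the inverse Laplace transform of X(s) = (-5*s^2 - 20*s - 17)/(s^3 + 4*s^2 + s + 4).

-4*sin(t) - 4*cos(t) - exp(-4*t)

Factor the denominator: s^3 + 4*s^2 + s + 4 = (s + 4)*(s^2 + 1).
Partial fraction decomposition gives [-1/(s + 4)] + [-4*s/(s^2 + 1)] + [-4/(s^2 + 1)].
Invert each term: -1/(s + 4) ↔ -e^(-4t); -4·s/(s^2 + 1) ↔ -4cos(t); -4·1/(s^2 + 1) ↔ -4sin(t).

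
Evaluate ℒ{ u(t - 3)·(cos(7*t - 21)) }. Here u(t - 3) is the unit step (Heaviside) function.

s*exp(-3*s)/(s^2 + 49)

By the second shifting theorem, L{u(t - c)·g(t - c)} = e^(-cs)·H(s) with c = 3 and H(s) = L{g(t)}.
L{cos(7t)} = s/(s^2 + 49).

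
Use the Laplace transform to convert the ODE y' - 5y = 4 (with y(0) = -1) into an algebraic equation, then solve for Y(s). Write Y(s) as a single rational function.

Take the Laplace transform of both sides.
With L{y'} = sY - y(0) = sY - (-1): the LHS transforms to (s - 5)Y - (-1).
The right side is L{4} = 4/s.
So (s - 5)Y = 4/s + (-1).
Solve for Y(s) and write it as one ratio of polynomials.

Y(s) = (-s + 4)/(s^2 - 5*s)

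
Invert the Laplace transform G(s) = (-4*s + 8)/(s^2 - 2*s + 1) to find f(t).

f(t) = 4*t*exp(t) - 4*exp(t)

Factor the denominator: s^2 - 2*s + 1 = (s - 1)^2.
Partial fraction decomposition gives [-4/(s - 1)] + [4/(s - 1)^2].
Invert each term: -4/(s - 1) ↔ -4e^(t); 4/(s - 1)^2 ↔ 4t·e^(t).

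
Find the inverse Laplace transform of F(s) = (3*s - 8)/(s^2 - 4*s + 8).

Complete the square in the denominator: s^2 - 4*s + 8 = (s - 2)^2 + 2^2.
Split the numerator to match: 3*s - 8 = 3·(s - 2) - 1·2.
Invert each term: 3·(s - 2)/((s - 2)^2 + 4) ↔ 3e^(2t)cos(2t); -1·2/((s - 2)^2 + 4) ↔ -e^(2t)sin(2t).

-exp(2*t)*sin(2*t) + 3*exp(2*t)*cos(2*t)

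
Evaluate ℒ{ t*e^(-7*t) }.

(s + 7)^(-2)

L{e^(-7t)} = 1/(s + 7).
Then apply L{t·g(t)} = -d/ds[G(s)] with G(s) = 1/(s + 7):
differentiating 1 time and applying the sign gives (s + 7)^(-2).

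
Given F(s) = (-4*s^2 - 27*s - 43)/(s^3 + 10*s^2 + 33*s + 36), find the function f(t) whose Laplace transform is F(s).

Factor the denominator: s^3 + 10*s^2 + 33*s + 36 = (s + 3)^2*(s + 4).
Partial fraction decomposition gives [-5/(s + 3)] + [2/(s + 3)^2] + [1/(s + 4)].
Invert each term: -5/(s + 3) ↔ -5e^(-3t); 2/(s + 3)^2 ↔ 2t·e^(-3t); 1/(s + 4) ↔ e^(-4t).

f(t) = 2*t*exp(-3*t) - 5*exp(-3*t) + exp(-4*t)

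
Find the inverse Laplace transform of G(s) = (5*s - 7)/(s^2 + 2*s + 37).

Complete the square in the denominator: s^2 + 2*s + 37 = (s + 1)^2 + 6^2.
Split the numerator to match: 5*s - 7 = 5·(s + 1) - 2·6.
Invert each term: 5·(s + 1)/((s + 1)^2 + 36) ↔ 5e^(-t)cos(6t); -2·6/((s + 1)^2 + 36) ↔ -2e^(-t)sin(6t).

-2*exp(-t)*sin(6*t) + 5*exp(-t)*cos(6*t)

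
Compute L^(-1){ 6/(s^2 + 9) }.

Since L{sin(3t)} = 3/(s^2 + 9), the inverse is sin(3*t), scaled by 2.

2*sin(3*t)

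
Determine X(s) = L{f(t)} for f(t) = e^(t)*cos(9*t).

X(s) = (s - 1)/((s - 1)^2 + 81)

L{cos(9t)} = s/(s^2 + 81).
By the first shifting theorem, multiplying by e^(t) replaces s with s - 1.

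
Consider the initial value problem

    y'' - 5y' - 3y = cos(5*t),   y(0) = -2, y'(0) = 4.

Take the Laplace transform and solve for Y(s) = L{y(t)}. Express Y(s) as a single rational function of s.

Y(s) = (-2*s^3 + 14*s^2 - 49*s + 350)/(s^4 - 5*s^3 + 22*s^2 - 125*s - 75)

Take the Laplace transform of both sides.
With L{y''} = s^2 Y - s·y(0) - y'(0) and L{y'} = sY - y(0), with y(0) = -2, y'(0) = 4: the LHS transforms to (s^2 - 5*s - 3)Y - (-2*s + 14).
The right side is L{cos(5*t)} = s/(s^2 + 25).
So (s^2 - 5*s - 3)Y = s/(s^2 + 25) + (-2*s + 14).
Divide through and combine into a single rational function.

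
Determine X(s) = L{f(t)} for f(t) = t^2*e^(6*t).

L{e^(6t)} = 1/(s - 6).
Then apply L{t^2·g(t)} = (-1)^2 d^2/ds^2[G(s)] with G(s) = 1/(s - 6):
differentiating 2 times and applying the sign gives 2/(s - 6)^3.

X(s) = 2/(s - 6)^3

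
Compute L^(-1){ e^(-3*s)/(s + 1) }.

The factor e^(-3s) signals a time shift by c = 3 (second shifting theorem).
L{e^(-t)} = 1/(s + 1), so L^-1{1/(s + 1)} = e^(-t).
Hence the inverse is u(t - 3) times that function evaluated at t - 3.

Heaviside(t - 3)*(exp(-t + 3))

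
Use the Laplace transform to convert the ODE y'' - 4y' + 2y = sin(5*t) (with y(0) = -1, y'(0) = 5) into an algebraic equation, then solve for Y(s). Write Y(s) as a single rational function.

Y(s) = (-s^3 + 9*s^2 - 25*s + 230)/(s^4 - 4*s^3 + 27*s^2 - 100*s + 50)

Take the Laplace transform of both sides.
With L{y''} = s^2 Y - s·y(0) - y'(0) and L{y'} = sY - y(0), with y(0) = -1, y'(0) = 5: the LHS transforms to (s^2 - 4*s + 2)Y - (-s + 9).
The right side is L{sin(5*t)} = 5/(s^2 + 25).
So (s^2 - 4*s + 2)Y = 5/(s^2 + 25) + (-s + 9).
Divide through and combine into a single rational function.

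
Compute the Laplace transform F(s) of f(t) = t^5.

L{t^5} = 5!/s^6 = 120/s^6.

F(s) = 120/s^6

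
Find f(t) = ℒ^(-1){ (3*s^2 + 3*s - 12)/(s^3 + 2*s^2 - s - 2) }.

Factor the denominator: s^3 + 2*s^2 - s - 2 = (s - 1)*(s + 1)*(s + 2).
Partial fraction decomposition gives [-1/(s - 1)] + [-2/(s + 2)] + [6/(s + 1)].
Invert each term: -1/(s - 1) ↔ -e^(t); -2/(s + 2) ↔ -2e^(-2t); 6/(s + 1) ↔ 6e^(-t).

f(t) = -exp(t) + 6*exp(-t) - 2*exp(-2*t)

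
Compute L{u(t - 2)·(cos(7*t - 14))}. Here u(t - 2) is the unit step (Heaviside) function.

By the second shifting theorem, L{u(t - c)·g(t - c)} = e^(-cs)·G(s) with c = 2 and G(s) = L{g(t)}.
L{cos(7t)} = s/(s^2 + 49).

s*exp(-2*s)/(s^2 + 49)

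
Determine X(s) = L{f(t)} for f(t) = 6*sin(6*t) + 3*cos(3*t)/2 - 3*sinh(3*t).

X(s) = 3*s/(2*(s^2 + 9)) + 36/(s^2 + 36) - 9/(s^2 - 9)

By linearity of the Laplace transform, transform each term separately.
(6)·[L{sin(6t)} = 6/(s^2 + 36)]; (3/2)·[L{cos(3t)} = s/(s^2 + 9)]; (-3)·[L{sinh(3t)} = 3/(s^2 - 9)].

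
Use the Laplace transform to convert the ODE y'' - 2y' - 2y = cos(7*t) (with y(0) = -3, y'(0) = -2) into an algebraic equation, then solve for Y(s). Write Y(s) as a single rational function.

Y(s) = (-3*s^3 + 4*s^2 - 146*s + 196)/(s^4 - 2*s^3 + 47*s^2 - 98*s - 98)

Laplace-transform each side.
The derivative rules (L{y''} = s^2 Y - s·y(0) - y'(0) and L{y'} = sY - y(0), with y(0) = -3, y'(0) = -2) turn the left side into (s^2 - 2*s - 2)Y - (-3*s + 4).
The right side is L{cos(7*t)} = s/(s^2 + 49).
So (s^2 - 2*s - 2)Y = s/(s^2 + 49) + (-3*s + 4).
Solve for Y(s) and write it as one ratio of polynomials.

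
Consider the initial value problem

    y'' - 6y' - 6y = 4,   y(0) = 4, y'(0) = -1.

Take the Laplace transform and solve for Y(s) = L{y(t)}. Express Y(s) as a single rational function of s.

Y(s) = (4*s^2 - 25*s + 4)/(s^3 - 6*s^2 - 6*s)

Transform both sides with L{·}.
Using L{y''} = s^2 Y - s·y(0) - y'(0) and L{y'} = sY - y(0), with y(0) = 4, y'(0) = -1, the left side becomes (s^2 - 6*s - 6)Y - (4*s - 25).
The right side is L{4} = 4/s.
So (s^2 - 6*s - 6)Y = 4/s + (4*s - 25).
Solve for Y(s) and write it as one ratio of polynomials.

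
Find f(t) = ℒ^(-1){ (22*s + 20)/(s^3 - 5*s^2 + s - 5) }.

f(t) = 5*exp(5*t) - 3*sin(t) - 5*cos(t)

Factor the denominator: s^3 - 5*s^2 + s - 5 = (s - 5)*(s^2 + 1).
Partial fraction decomposition gives [5/(s - 5)] + [-5*s/(s^2 + 1)] + [-3/(s^2 + 1)].
Invert each term: 5/(s - 5) ↔ 5e^(5t); -5·s/(s^2 + 1) ↔ -5cos(t); -3·1/(s^2 + 1) ↔ -3sin(t).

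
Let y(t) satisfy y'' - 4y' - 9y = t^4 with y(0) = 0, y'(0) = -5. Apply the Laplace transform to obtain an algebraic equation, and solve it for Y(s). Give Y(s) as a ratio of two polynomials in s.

Y(s) = (-5*s^5 + 24)/(s^7 - 4*s^6 - 9*s^5)

Apply the Laplace transform to the equation.
The derivative rules (L{y''} = s^2 Y - s·y(0) - y'(0) and L{y'} = sY - y(0), with y(0) = 0, y'(0) = -5) turn the left side into (s^2 - 4*s - 9)Y - (-5).
The right side is L{t^4} = 24/s^5.
So (s^2 - 4*s - 9)Y = 24/s^5 + (-5).
Divide through and combine into a single rational function.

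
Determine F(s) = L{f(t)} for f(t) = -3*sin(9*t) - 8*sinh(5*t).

F(s) = -27/(s^2 + 81) - 40/(s^2 - 25)

Apply the Laplace transform termwise.
(-8)·[L{sinh(5t)} = 5/(s^2 - 25)]; (-3)·[L{sin(9t)} = 9/(s^2 + 81)].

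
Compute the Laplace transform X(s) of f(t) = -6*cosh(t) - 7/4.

X(s) = -6*s/(s^2 - 1) - 7/(4*s)

Apply the Laplace transform termwise.
L{-7/4} = (-7/4)/s; (-6)·[L{cosh(t)} = s/(s^2 - 1)].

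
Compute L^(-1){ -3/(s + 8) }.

Since L{e^(-8t)} = 1/(s + 8), the inverse is exp(-8*t), scaled by -3.

-3*exp(-8*t)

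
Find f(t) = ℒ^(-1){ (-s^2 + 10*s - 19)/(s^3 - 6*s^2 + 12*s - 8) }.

f(t) = -3*t^2*exp(2*t)/2 + 6*t*exp(2*t) - exp(2*t)

Factor the denominator: s^3 - 6*s^2 + 12*s - 8 = (s - 2)^3.
Partial fraction decomposition gives [-1/(s - 2)] + [6/(s - 2)^2] + [-3/(s - 2)^3].
Invert each term: -1/(s - 2) ↔ -e^(2t); 6/(s - 2)^2 ↔ 6t·e^(2t); -3/(s - 2)^3 ↔ (-3/2)t^2·e^(2t).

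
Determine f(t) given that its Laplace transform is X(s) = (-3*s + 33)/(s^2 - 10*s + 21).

f(t) = 3*exp(7*t) - 6*exp(3*t)

Factor the denominator: s^2 - 10*s + 21 = (s - 7)*(s - 3).
Partial fraction decomposition gives [-6/(s - 3)] + [3/(s - 7)].
Invert each term: -6/(s - 3) ↔ -6e^(3t); 3/(s - 7) ↔ 3e^(7t).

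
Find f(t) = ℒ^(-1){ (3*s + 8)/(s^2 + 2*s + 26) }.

Complete the square in the denominator: s^2 + 2*s + 26 = (s + 1)^2 + 5^2.
Split the numerator to match: 3*s + 8 = 3·(s + 1) + 1·5.
Invert each term: 3·(s + 1)/((s + 1)^2 + 25) ↔ 3e^(-t)cos(5t); 1·5/((s + 1)^2 + 25) ↔ e^(-t)sin(5t).

f(t) = exp(-t)*sin(5*t) + 3*exp(-t)*cos(5*t)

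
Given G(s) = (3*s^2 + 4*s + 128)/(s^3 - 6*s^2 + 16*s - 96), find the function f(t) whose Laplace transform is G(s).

Factor the denominator: s^3 - 6*s^2 + 16*s - 96 = (s - 6)*(s^2 + 16).
Partial fraction decomposition gives [5/(s - 6)] + [-2*s/(s^2 + 16)] + [-8/(s^2 + 16)].
Invert each term: 5/(s - 6) ↔ 5e^(6t); -2·s/(s^2 + 16) ↔ -2cos(4t); -2·4/(s^2 + 16) ↔ -2sin(4t).

f(t) = 5*exp(6*t) - 2*sin(4*t) - 2*cos(4*t)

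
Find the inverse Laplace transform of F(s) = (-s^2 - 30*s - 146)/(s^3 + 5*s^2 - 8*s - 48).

Factor the denominator: s^3 + 5*s^2 - 8*s - 48 = (s - 3)*(s + 4)^2.
Partial fraction decomposition gives [4/(s + 4)] + [6/(s + 4)^2] + [-5/(s - 3)].
Invert each term: 4/(s + 4) ↔ 4e^(-4t); 6/(s + 4)^2 ↔ 6t·e^(-4t); -5/(s - 3) ↔ -5e^(3t).

6*t*exp(-4*t) - 5*exp(3*t) + 4*exp(-4*t)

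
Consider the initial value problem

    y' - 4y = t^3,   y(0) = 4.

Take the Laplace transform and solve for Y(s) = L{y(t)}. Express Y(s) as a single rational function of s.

Take the Laplace transform of both sides.
With L{y'} = sY - y(0) = sY - 4: the LHS transforms to (s - 4)Y - (4).
The right side is L{t^3} = 6/s^4.
So (s - 4)Y = 6/s^4 + (4).
Divide through and combine into a single rational function.

Y(s) = (4*s^4 + 6)/(s^5 - 4*s^4)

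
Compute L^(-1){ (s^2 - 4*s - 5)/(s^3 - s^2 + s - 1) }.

-4*exp(t) + sin(t) + 5*cos(t)

Factor the denominator: s^3 - s^2 + s - 1 = (s - 1)*(s^2 + 1).
Partial fraction decomposition gives [-4/(s - 1)] + [5*s/(s^2 + 1)] + [1/(s^2 + 1)].
Invert each term: -4/(s - 1) ↔ -4e^(t); 5·s/(s^2 + 1) ↔ 5cos(t); 1·1/(s^2 + 1) ↔ sin(t).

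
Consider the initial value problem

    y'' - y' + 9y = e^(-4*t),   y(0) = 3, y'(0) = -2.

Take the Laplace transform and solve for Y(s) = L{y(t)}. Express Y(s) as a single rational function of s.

Laplace-transform each side.
Using L{y''} = s^2 Y - s·y(0) - y'(0) and L{y'} = sY - y(0), with y(0) = 3, y'(0) = -2, the left side becomes (s^2 - s + 9)Y - (3*s - 5).
The right side is L{e^(-4*t)} = 1/(s + 4).
So (s^2 - s + 9)Y = 1/(s + 4) + (3*s - 5).
Solve for Y(s) and write it as one ratio of polynomials.

Y(s) = (3*s^2 + 7*s - 19)/(s^3 + 3*s^2 + 5*s + 36)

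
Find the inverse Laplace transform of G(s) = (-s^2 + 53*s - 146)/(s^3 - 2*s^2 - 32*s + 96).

Factor the denominator: s^3 - 2*s^2 - 32*s + 96 = (s - 4)^2*(s + 6).
Partial fraction decomposition gives [4/(s - 4)] + [5/(s - 4)^2] + [-5/(s + 6)].
Invert each term: 4/(s - 4) ↔ 4e^(4t); 5/(s - 4)^2 ↔ 5t·e^(4t); -5/(s + 6) ↔ -5e^(-6t).

5*t*exp(4*t) + 4*exp(4*t) - 5*exp(-6*t)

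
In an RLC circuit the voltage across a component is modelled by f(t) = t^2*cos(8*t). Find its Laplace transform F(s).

L{cos(8t)} = s/(s^2 + 64).
Then apply L{t^2·g(t)} = (-1)^2 d^2/ds^2[G(s)] with G(s) = s/(s^2 + 64):
differentiating 2 times and applying the sign gives 2*s*(s^2 - 192)/(s^2 + 64)^3.

F(s) = 2*s*(s^2 - 192)/(s^2 + 64)^3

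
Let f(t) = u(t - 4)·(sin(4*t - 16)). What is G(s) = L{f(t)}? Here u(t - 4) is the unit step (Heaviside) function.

By the second shifting theorem, L{u(t - c)·g(t - c)} = e^(-cs)·H(s) with c = 4 and H(s) = L{g(t)}.
L{sin(4t)} = 4/(s^2 + 16).

G(s) = 4*exp(-4*s)/(s^2 + 16)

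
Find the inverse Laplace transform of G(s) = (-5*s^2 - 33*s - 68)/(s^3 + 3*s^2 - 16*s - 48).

Factor the denominator: s^3 + 3*s^2 - 16*s - 48 = (s - 4)*(s + 3)*(s + 4).
Partial fraction decomposition gives [2/(s + 3)] + [-5/(s - 4)] + [-2/(s + 4)].
Invert each term: 2/(s + 3) ↔ 2e^(-3t); -5/(s - 4) ↔ -5e^(4t); -2/(s + 4) ↔ -2e^(-4t).

-5*exp(4*t) + 2*exp(-3*t) - 2*exp(-4*t)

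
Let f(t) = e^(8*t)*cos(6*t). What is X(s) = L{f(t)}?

X(s) = (s - 8)/((s - 8)^2 + 36)

L{cos(6t)} = s/(s^2 + 36).
By the first shifting theorem, multiplying by e^(8t) replaces s with s - 8.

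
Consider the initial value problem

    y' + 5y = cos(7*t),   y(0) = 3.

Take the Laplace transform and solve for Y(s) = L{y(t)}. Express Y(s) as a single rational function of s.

Y(s) = (3*s^2 + s + 147)/(s^3 + 5*s^2 + 49*s + 245)

Transform both sides with L{·}.
Using L{y'} = sY - y(0) = sY - 3, the left side becomes (s + 5)Y - (3).
The right side is L{cos(7*t)} = s/(s^2 + 49).
So (s + 5)Y = s/(s^2 + 49) + (3).
Solve for Y(s) and write it as one ratio of polynomials.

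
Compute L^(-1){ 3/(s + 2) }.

Since L{e^(-2t)} = 1/(s + 2), the inverse is e^(-2*t), scaled by 3.

3*exp(-2*t)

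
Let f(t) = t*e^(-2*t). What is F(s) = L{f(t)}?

F(s) = (s + 2)^(-2)

L{e^(-2t)} = 1/(s + 2).
Then apply L{t·g(t)} = -d/ds[G(s)] with G(s) = 1/(s + 2):
differentiating 1 time and applying the sign gives (s + 2)^(-2).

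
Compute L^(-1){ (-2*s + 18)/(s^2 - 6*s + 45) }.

2*exp(3*t)*sin(6*t) - 2*exp(3*t)*cos(6*t)

Complete the square in the denominator: s^2 - 6*s + 45 = (s - 3)^2 + 6^2.
Split the numerator to match: -2*s + 18 = -2·(s - 3) + 2·6.
Invert each term: -2·(s - 3)/((s - 3)^2 + 36) ↔ -2e^(3t)cos(6t); 2·6/((s - 3)^2 + 36) ↔ 2e^(3t)sin(6t).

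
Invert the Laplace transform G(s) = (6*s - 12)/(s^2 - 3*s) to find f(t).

Factor the denominator: s^2 - 3*s = s*(s - 3).
Partial fraction decomposition gives [4/s] + [2/(s - 3)].
Invert each term: 4/(s - 0) ↔ 4e^(0t); 2/(s - 3) ↔ 2e^(3t).

f(t) = 2*exp(3*t) + 4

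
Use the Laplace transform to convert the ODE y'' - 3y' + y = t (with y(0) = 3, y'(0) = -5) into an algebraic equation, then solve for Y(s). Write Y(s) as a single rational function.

Y(s) = (3*s^3 - 14*s^2 + 1)/(s^4 - 3*s^3 + s^2)

Transform both sides with L{·}.
The derivative rules (L{y''} = s^2 Y - s·y(0) - y'(0) and L{y'} = sY - y(0), with y(0) = 3, y'(0) = -5) turn the left side into (s^2 - 3*s + 1)Y - (3*s - 14).
The right side is L{t} = s^(-2).
So (s^2 - 3*s + 1)Y = s^(-2) + (3*s - 14).
Isolate Y and clear denominators.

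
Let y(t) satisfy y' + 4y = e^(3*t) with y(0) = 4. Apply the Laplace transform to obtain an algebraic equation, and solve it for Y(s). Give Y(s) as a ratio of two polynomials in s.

Y(s) = (4*s - 11)/(s^2 + s - 12)

Apply the Laplace transform to the equation.
With L{y'} = sY - y(0) = sY - 4: the LHS transforms to (s + 4)Y - (4).
The right side is L{e^(3*t)} = 1/(s - 3).
So (s + 4)Y = 1/(s - 3) + (4).
Divide through and combine into a single rational function.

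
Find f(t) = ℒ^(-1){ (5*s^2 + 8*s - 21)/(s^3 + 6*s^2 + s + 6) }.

f(t) = -4*sin(t) + 2*cos(t) + 3*exp(-6*t)

Factor the denominator: s^3 + 6*s^2 + s + 6 = (s + 6)*(s^2 + 1).
Partial fraction decomposition gives [3/(s + 6)] + [2*s/(s^2 + 1)] + [-4/(s^2 + 1)].
Invert each term: 3/(s + 6) ↔ 3e^(-6t); 2·s/(s^2 + 1) ↔ 2cos(t); -4·1/(s^2 + 1) ↔ -4sin(t).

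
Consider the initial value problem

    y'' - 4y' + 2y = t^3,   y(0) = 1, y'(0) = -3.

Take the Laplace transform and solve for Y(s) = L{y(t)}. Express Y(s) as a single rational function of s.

Y(s) = (s^5 - 7*s^4 + 6)/(s^6 - 4*s^5 + 2*s^4)

Transform both sides with L{·}.
With L{y''} = s^2 Y - s·y(0) - y'(0) and L{y'} = sY - y(0), with y(0) = 1, y'(0) = -3: the LHS transforms to (s^2 - 4*s + 2)Y - (s - 7).
The right side is L{t^3} = 6/s^4.
So (s^2 - 4*s + 2)Y = 6/s^4 + (s - 7).
Isolate Y and clear denominators.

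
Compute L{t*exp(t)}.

L{t} = 1!/s^2 = 1/s^2.
By the first shifting theorem, multiplying by e^(t) replaces s with s - 1.

(s - 1)^(-2)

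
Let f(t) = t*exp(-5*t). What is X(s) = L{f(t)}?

X(s) = (s + 5)^(-2)

L{e^(-5t)} = 1/(s + 5).
Then apply L{t·g(t)} = -d/ds[G(s)] with G(s) = 1/(s + 5):
differentiating 1 time and applying the sign gives (s + 5)^(-2).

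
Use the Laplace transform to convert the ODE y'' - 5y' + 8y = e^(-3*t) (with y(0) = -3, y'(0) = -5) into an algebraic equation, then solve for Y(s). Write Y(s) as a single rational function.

Take the Laplace transform of both sides.
With L{y''} = s^2 Y - s·y(0) - y'(0) and L{y'} = sY - y(0), with y(0) = -3, y'(0) = -5: the LHS transforms to (s^2 - 5*s + 8)Y - (-3*s + 10).
The right side is L{e^(-3*t)} = 1/(s + 3).
So (s^2 - 5*s + 8)Y = 1/(s + 3) + (-3*s + 10).
Divide through and combine into a single rational function.

Y(s) = (-3*s^2 + s + 31)/(s^3 - 2*s^2 - 7*s + 24)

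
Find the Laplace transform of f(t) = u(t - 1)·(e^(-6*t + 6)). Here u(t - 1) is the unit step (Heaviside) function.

By the second shifting theorem, L{u(t - c)·g(t - c)} = e^(-cs)·G(s) with c = 1 and G(s) = L{g(t)}.
L{e^(-6t)} = 1/(s + 6).

exp(-s)/(s + 6)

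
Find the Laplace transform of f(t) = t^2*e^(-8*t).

L{e^(-8t)} = 1/(s + 8).
Then apply L{t^2·g(t)} = (-1)^2 d^2/ds^2[G(s)] with G(s) = 1/(s + 8):
differentiating 2 times and applying the sign gives 2/(s + 8)^3.

2/(s + 8)^3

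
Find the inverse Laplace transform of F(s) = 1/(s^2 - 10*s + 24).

Rewrite the denominator: s^2 - 10*s + 24 = (s - 5)^2 - 1.
The form in (s - 5) signals a first-shifting-theorem factor e^(5t).
Since L{sinh(t)} = 1/(s^2 - 1), the inverse is e^(5*t)*sinh(t).

exp(5*t)*sinh(t)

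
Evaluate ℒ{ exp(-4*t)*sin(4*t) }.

L{sin(4t)} = 4/(s^2 + 16).
By the first shifting theorem, multiplying by e^(-4t) replaces s with s + 4.

4/((s + 4)^2 + 16)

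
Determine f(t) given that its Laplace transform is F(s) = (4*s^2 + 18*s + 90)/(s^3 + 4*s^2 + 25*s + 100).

Factor the denominator: s^3 + 4*s^2 + 25*s + 100 = (s + 4)*(s^2 + 25).
Partial fraction decomposition gives [2/(s + 4)] + [2*s/(s^2 + 25)] + [10/(s^2 + 25)].
Invert each term: 2/(s + 4) ↔ 2e^(-4t); 2·s/(s^2 + 25) ↔ 2cos(5t); 2·5/(s^2 + 25) ↔ 2sin(5t).

f(t) = 2*sin(5*t) + 2*cos(5*t) + 2*exp(-4*t)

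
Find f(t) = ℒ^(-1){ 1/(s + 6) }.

f(t) = exp(-6*t)

Since L{e^(-6t)} = 1/(s + 6), the inverse is e^(-6*t).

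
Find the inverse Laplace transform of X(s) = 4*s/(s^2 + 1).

4*cos(t)

Since L{cos(t)} = s/(s^2 + 1), the inverse is cos(t), scaled by 4.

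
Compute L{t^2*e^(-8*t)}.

2/(s + 8)^3

L{e^(-8t)} = 1/(s + 8).
Then apply L{t^2·g(t)} = (-1)^2 d^2/ds^2[G(s)] with G(s) = 1/(s + 8):
differentiating 2 times and applying the sign gives 2/(s + 8)^3.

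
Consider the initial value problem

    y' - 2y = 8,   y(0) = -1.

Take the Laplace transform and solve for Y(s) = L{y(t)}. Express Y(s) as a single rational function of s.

Take the Laplace transform of both sides.
With L{y'} = sY - y(0) = sY - (-1): the LHS transforms to (s - 2)Y - (-1).
The right side is L{8} = 8/s.
So (s - 2)Y = 8/s + (-1).
Solve for Y(s) and write it as one ratio of polynomials.

Y(s) = (-s + 8)/(s^2 - 2*s)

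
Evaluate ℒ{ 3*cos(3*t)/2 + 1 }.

3*s/(2*(s^2 + 9)) + 1/s

The transform is linear, so treat each term independently.
L{1} = 1/s; (3/2)·[L{cos(3t)} = s/(s^2 + 9)].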